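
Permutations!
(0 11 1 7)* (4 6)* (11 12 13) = (0 12 13 11 1 7)(4 6) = [12, 7, 2, 3, 6, 5, 4, 0, 8, 9, 10, 1, 13, 11]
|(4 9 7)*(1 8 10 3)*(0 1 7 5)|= 9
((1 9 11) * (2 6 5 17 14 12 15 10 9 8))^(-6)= ((1 8 2 6 5 17 14 12 15 10 9 11))^(-6)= (1 14)(2 15)(5 9)(6 10)(8 12)(11 17)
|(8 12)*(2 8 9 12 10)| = |(2 8 10)(9 12)| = 6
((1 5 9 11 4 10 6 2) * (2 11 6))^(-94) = ((1 5 9 6 11 4 10 2))^(-94) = (1 9 11 10)(2 5 6 4)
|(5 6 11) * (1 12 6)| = 5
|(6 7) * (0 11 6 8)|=5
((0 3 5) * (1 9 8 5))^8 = (0 1 8)(3 9 5) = ((0 3 1 9 8 5))^8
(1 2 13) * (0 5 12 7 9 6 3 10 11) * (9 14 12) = (0 5 9 6 3 10 11)(1 2 13)(7 14 12) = [5, 2, 13, 10, 4, 9, 3, 14, 8, 6, 11, 0, 7, 1, 12]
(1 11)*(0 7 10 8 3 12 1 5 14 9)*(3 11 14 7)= (0 3 12 1 14 9)(5 7 10 8 11)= [3, 14, 2, 12, 4, 7, 6, 10, 11, 0, 8, 5, 1, 13, 9]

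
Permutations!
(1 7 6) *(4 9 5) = (1 7 6)(4 9 5) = [0, 7, 2, 3, 9, 4, 1, 6, 8, 5]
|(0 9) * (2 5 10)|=|(0 9)(2 5 10)|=6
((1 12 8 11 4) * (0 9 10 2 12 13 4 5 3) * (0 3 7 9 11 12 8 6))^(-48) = ((0 11 5 7 9 10 2 8 12 6)(1 13 4))^(-48) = (13)(0 5 9 2 12)(6 11 7 10 8)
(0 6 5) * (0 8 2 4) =(0 6 5 8 2 4) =[6, 1, 4, 3, 0, 8, 5, 7, 2]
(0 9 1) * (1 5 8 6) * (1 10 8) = (0 9 5 1)(6 10 8) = [9, 0, 2, 3, 4, 1, 10, 7, 6, 5, 8]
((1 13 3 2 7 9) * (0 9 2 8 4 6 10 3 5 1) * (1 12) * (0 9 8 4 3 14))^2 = ((0 8 3 4 6 10 14)(1 13 5 12)(2 7))^2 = (0 3 6 14 8 4 10)(1 5)(12 13)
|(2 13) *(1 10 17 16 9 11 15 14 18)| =18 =|(1 10 17 16 9 11 15 14 18)(2 13)|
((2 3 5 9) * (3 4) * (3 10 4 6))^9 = ((2 6 3 5 9)(4 10))^9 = (2 9 5 3 6)(4 10)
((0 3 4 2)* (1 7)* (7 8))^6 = ((0 3 4 2)(1 8 7))^6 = (8)(0 4)(2 3)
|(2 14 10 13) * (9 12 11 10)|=7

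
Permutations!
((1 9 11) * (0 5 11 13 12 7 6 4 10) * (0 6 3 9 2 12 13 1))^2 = ((13)(0 5 11)(1 2 12 7 3 9)(4 10 6))^2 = (13)(0 11 5)(1 12 3)(2 7 9)(4 6 10)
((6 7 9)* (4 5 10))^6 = ((4 5 10)(6 7 9))^6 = (10)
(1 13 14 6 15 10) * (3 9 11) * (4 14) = (1 13 4 14 6 15 10)(3 9 11) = [0, 13, 2, 9, 14, 5, 15, 7, 8, 11, 1, 3, 12, 4, 6, 10]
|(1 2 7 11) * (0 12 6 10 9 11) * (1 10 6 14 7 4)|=12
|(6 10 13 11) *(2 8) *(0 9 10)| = 6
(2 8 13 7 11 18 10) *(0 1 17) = [1, 17, 8, 3, 4, 5, 6, 11, 13, 9, 2, 18, 12, 7, 14, 15, 16, 0, 10] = (0 1 17)(2 8 13 7 11 18 10)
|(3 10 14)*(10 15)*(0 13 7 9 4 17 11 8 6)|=36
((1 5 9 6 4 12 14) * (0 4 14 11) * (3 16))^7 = ((0 4 12 11)(1 5 9 6 14)(3 16))^7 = (0 11 12 4)(1 9 14 5 6)(3 16)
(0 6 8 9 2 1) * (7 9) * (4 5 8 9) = (0 6 9 2 1)(4 5 8 7) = [6, 0, 1, 3, 5, 8, 9, 4, 7, 2]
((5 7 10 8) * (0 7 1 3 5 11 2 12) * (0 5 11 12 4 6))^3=((0 7 10 8 12 5 1 3 11 2 4 6))^3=(0 8 1 2)(3 4 7 12)(5 11 6 10)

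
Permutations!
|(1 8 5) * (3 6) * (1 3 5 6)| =5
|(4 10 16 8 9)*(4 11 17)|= 7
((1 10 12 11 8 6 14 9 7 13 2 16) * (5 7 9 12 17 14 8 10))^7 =((1 5 7 13 2 16)(6 8)(10 17 14 12 11))^7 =(1 5 7 13 2 16)(6 8)(10 14 11 17 12)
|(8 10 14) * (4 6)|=|(4 6)(8 10 14)|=6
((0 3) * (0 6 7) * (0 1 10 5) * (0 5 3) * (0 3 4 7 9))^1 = (0 3 6 9)(1 10 4 7)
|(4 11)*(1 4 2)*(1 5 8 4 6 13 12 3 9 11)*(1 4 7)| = 11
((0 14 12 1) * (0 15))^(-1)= (0 15 1 12 14)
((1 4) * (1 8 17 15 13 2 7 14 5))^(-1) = (1 5 14 7 2 13 15 17 8 4)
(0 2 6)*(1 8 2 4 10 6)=[4, 8, 1, 3, 10, 5, 0, 7, 2, 9, 6]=(0 4 10 6)(1 8 2)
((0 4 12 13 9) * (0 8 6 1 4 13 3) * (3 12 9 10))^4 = ((0 13 10 3)(1 4 9 8 6))^4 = (13)(1 6 8 9 4)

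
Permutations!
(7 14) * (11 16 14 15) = [0, 1, 2, 3, 4, 5, 6, 15, 8, 9, 10, 16, 12, 13, 7, 11, 14] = (7 15 11 16 14)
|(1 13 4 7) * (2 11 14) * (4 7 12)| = |(1 13 7)(2 11 14)(4 12)| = 6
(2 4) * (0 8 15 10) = (0 8 15 10)(2 4) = [8, 1, 4, 3, 2, 5, 6, 7, 15, 9, 0, 11, 12, 13, 14, 10]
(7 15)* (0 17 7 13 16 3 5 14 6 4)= [17, 1, 2, 5, 0, 14, 4, 15, 8, 9, 10, 11, 12, 16, 6, 13, 3, 7]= (0 17 7 15 13 16 3 5 14 6 4)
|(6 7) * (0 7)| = |(0 7 6)| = 3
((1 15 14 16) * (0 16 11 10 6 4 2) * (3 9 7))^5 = (0 11)(1 6)(2 14)(3 7 9)(4 15)(10 16) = ((0 16 1 15 14 11 10 6 4 2)(3 9 7))^5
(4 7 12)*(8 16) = [0, 1, 2, 3, 7, 5, 6, 12, 16, 9, 10, 11, 4, 13, 14, 15, 8] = (4 7 12)(8 16)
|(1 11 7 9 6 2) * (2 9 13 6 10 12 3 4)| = |(1 11 7 13 6 9 10 12 3 4 2)| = 11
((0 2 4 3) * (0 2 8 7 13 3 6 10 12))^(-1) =((0 8 7 13 3 2 4 6 10 12))^(-1) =(0 12 10 6 4 2 3 13 7 8)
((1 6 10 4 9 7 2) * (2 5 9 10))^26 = ((1 6 2)(4 10)(5 9 7))^26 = (10)(1 2 6)(5 7 9)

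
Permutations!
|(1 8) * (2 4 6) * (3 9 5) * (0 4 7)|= |(0 4 6 2 7)(1 8)(3 9 5)|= 30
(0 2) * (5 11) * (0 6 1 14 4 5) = (0 2 6 1 14 4 5 11) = [2, 14, 6, 3, 5, 11, 1, 7, 8, 9, 10, 0, 12, 13, 4]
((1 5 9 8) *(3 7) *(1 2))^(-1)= (1 2 8 9 5)(3 7)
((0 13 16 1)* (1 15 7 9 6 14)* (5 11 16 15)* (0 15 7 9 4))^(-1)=((0 13 7 4)(1 15 9 6 14)(5 11 16))^(-1)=(0 4 7 13)(1 14 6 9 15)(5 16 11)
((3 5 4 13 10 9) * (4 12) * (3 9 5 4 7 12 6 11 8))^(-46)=((3 4 13 10 5 6 11 8)(7 12))^(-46)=(3 13 5 11)(4 10 6 8)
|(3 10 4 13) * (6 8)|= |(3 10 4 13)(6 8)|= 4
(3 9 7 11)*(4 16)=[0, 1, 2, 9, 16, 5, 6, 11, 8, 7, 10, 3, 12, 13, 14, 15, 4]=(3 9 7 11)(4 16)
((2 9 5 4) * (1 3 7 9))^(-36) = (1 2 4 5 9 7 3)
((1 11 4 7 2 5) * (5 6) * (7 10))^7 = (1 5 6 2 7 10 4 11)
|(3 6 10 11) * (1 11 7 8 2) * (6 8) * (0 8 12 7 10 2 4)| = 21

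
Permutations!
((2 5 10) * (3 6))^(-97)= ((2 5 10)(3 6))^(-97)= (2 10 5)(3 6)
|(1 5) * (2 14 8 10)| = |(1 5)(2 14 8 10)| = 4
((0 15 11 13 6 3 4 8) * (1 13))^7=((0 15 11 1 13 6 3 4 8))^7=(0 4 6 1 15 8 3 13 11)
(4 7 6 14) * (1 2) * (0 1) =(0 1 2)(4 7 6 14) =[1, 2, 0, 3, 7, 5, 14, 6, 8, 9, 10, 11, 12, 13, 4]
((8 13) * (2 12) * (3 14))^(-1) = (2 12)(3 14)(8 13)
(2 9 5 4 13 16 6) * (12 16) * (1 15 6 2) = (1 15 6)(2 9 5 4 13 12 16) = [0, 15, 9, 3, 13, 4, 1, 7, 8, 5, 10, 11, 16, 12, 14, 6, 2]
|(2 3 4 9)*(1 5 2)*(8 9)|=7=|(1 5 2 3 4 8 9)|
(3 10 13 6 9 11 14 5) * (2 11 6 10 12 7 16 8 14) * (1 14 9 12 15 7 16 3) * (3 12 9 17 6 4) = (1 14 5)(2 11)(3 15 7 12 16 8 17 6 9 4)(10 13) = [0, 14, 11, 15, 3, 1, 9, 12, 17, 4, 13, 2, 16, 10, 5, 7, 8, 6]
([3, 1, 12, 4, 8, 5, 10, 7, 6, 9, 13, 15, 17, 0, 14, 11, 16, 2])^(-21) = (17)(11 15)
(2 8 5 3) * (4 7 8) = (2 4 7 8 5 3) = [0, 1, 4, 2, 7, 3, 6, 8, 5]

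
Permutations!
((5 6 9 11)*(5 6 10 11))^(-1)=(5 9 6 11 10)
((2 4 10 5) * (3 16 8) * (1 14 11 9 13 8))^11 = (1 9 3 14 13 16 11 8)(2 5 10 4) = ((1 14 11 9 13 8 3 16)(2 4 10 5))^11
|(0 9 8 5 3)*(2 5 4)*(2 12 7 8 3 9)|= 20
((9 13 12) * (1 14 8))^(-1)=(1 8 14)(9 12 13)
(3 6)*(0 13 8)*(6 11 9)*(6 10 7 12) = (0 13 8)(3 11 9 10 7 12 6) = [13, 1, 2, 11, 4, 5, 3, 12, 0, 10, 7, 9, 6, 8]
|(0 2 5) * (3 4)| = |(0 2 5)(3 4)| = 6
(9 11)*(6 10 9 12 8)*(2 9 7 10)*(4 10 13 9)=(2 4 10 7 13 9 11 12 8 6)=[0, 1, 4, 3, 10, 5, 2, 13, 6, 11, 7, 12, 8, 9]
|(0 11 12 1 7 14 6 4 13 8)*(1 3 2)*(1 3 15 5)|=12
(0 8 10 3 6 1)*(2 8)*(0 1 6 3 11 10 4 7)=(0 2 8 4 7)(10 11)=[2, 1, 8, 3, 7, 5, 6, 0, 4, 9, 11, 10]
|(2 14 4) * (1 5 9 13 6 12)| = |(1 5 9 13 6 12)(2 14 4)| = 6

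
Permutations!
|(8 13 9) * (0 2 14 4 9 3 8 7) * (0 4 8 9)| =|(0 2 14 8 13 3 9 7 4)| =9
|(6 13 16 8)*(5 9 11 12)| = 4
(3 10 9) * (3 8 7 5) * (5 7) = [0, 1, 2, 10, 4, 3, 6, 7, 5, 8, 9] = (3 10 9 8 5)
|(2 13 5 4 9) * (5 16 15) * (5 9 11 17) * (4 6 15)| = 10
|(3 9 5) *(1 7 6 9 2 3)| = |(1 7 6 9 5)(2 3)| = 10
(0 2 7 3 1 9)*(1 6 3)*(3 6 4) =[2, 9, 7, 4, 3, 5, 6, 1, 8, 0] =(0 2 7 1 9)(3 4)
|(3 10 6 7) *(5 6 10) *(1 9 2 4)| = 4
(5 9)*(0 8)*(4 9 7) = (0 8)(4 9 5 7) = [8, 1, 2, 3, 9, 7, 6, 4, 0, 5]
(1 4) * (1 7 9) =[0, 4, 2, 3, 7, 5, 6, 9, 8, 1] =(1 4 7 9)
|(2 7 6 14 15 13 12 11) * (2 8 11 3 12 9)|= 14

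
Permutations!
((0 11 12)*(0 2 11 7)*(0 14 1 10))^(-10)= (14)(2 12 11)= ((0 7 14 1 10)(2 11 12))^(-10)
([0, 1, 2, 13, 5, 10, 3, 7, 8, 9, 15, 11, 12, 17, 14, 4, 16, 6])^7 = (3 6 17 13)(4 15 10 5)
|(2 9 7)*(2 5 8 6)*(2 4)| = 7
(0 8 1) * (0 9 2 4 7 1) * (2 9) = (9)(0 8)(1 2 4 7) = [8, 2, 4, 3, 7, 5, 6, 1, 0, 9]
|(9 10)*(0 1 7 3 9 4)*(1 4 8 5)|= 14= |(0 4)(1 7 3 9 10 8 5)|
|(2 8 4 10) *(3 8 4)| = |(2 4 10)(3 8)| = 6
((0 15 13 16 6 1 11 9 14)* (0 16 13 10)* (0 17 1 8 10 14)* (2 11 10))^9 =((0 15 14 16 6 8 2 11 9)(1 10 17))^9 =(17)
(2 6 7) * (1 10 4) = [0, 10, 6, 3, 1, 5, 7, 2, 8, 9, 4] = (1 10 4)(2 6 7)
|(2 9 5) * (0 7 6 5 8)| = |(0 7 6 5 2 9 8)| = 7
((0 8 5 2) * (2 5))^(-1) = (0 2 8)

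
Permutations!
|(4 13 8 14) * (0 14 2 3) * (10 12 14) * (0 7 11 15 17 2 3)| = 13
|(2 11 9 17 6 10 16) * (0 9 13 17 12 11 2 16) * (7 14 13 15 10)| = 30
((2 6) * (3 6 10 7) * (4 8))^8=(2 3 10 6 7)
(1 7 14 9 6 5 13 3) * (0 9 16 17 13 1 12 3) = (0 9 6 5 1 7 14 16 17 13)(3 12) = [9, 7, 2, 12, 4, 1, 5, 14, 8, 6, 10, 11, 3, 0, 16, 15, 17, 13]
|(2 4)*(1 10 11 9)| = 4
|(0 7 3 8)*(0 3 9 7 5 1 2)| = |(0 5 1 2)(3 8)(7 9)| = 4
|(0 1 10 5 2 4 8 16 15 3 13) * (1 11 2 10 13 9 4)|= |(0 11 2 1 13)(3 9 4 8 16 15)(5 10)|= 30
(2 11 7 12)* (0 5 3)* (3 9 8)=(0 5 9 8 3)(2 11 7 12)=[5, 1, 11, 0, 4, 9, 6, 12, 3, 8, 10, 7, 2]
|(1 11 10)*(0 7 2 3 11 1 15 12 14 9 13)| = 11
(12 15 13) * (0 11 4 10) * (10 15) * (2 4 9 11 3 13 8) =(0 3 13 12 10)(2 4 15 8)(9 11) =[3, 1, 4, 13, 15, 5, 6, 7, 2, 11, 0, 9, 10, 12, 14, 8]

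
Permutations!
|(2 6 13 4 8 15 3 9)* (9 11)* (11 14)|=10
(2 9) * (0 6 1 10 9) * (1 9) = (0 6 9 2)(1 10) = [6, 10, 0, 3, 4, 5, 9, 7, 8, 2, 1]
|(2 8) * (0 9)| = 2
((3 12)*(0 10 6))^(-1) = ((0 10 6)(3 12))^(-1) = (0 6 10)(3 12)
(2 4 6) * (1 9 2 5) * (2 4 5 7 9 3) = (1 3 2 5)(4 6 7 9) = [0, 3, 5, 2, 6, 1, 7, 9, 8, 4]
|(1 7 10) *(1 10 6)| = |(10)(1 7 6)| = 3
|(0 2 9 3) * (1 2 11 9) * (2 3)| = 6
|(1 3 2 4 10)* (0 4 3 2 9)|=|(0 4 10 1 2 3 9)|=7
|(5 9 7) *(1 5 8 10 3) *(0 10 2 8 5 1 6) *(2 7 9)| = 4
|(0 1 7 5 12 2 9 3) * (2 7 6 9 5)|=20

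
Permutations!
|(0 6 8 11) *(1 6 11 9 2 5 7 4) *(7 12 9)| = 20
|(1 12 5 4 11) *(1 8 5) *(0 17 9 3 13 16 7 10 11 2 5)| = 30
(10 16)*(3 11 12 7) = [0, 1, 2, 11, 4, 5, 6, 3, 8, 9, 16, 12, 7, 13, 14, 15, 10] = (3 11 12 7)(10 16)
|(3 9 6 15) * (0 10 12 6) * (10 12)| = 6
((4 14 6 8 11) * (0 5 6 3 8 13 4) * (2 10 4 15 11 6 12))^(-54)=((0 5 12 2 10 4 14 3 8 6 13 15 11))^(-54)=(0 15 6 3 4 2 5 11 13 8 14 10 12)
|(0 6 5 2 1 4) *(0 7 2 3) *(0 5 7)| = 6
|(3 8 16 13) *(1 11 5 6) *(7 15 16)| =12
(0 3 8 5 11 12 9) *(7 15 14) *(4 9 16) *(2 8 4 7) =[3, 1, 8, 4, 9, 11, 6, 15, 5, 0, 10, 12, 16, 13, 2, 14, 7] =(0 3 4 9)(2 8 5 11 12 16 7 15 14)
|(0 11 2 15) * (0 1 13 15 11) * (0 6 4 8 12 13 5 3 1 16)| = |(0 6 4 8 12 13 15 16)(1 5 3)(2 11)| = 24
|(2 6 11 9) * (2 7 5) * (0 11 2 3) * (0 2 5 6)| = 8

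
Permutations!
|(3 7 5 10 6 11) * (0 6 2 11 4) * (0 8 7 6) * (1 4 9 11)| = 28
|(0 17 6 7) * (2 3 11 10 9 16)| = 12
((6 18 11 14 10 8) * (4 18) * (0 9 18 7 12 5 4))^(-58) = ((0 9 18 11 14 10 8 6)(4 7 12 5))^(-58) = (0 8 14 18)(4 12)(5 7)(6 10 11 9)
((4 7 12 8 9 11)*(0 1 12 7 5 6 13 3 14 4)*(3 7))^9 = ((0 1 12 8 9 11)(3 14 4 5 6 13 7))^9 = (0 8)(1 9)(3 4 6 7 14 5 13)(11 12)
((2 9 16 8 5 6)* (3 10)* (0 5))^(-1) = (0 8 16 9 2 6 5)(3 10)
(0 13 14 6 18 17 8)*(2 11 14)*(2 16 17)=(0 13 16 17 8)(2 11 14 6 18)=[13, 1, 11, 3, 4, 5, 18, 7, 0, 9, 10, 14, 12, 16, 6, 15, 17, 8, 2]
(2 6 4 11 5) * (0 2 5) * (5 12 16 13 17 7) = (0 2 6 4 11)(5 12 16 13 17 7) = [2, 1, 6, 3, 11, 12, 4, 5, 8, 9, 10, 0, 16, 17, 14, 15, 13, 7]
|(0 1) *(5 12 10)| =|(0 1)(5 12 10)| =6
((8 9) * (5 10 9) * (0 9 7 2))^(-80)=(0 10 9 7 8 2 5)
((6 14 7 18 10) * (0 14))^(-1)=((0 14 7 18 10 6))^(-1)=(0 6 10 18 7 14)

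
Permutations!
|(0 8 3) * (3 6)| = 4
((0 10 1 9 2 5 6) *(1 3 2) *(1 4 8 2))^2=(0 3 9 8 5)(1 4 2 6 10)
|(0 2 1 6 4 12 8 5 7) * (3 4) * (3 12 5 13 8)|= |(0 2 1 6 12 3 4 5 7)(8 13)|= 18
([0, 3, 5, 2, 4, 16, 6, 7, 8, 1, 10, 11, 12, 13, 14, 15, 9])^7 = (1 3 2 5 16 9)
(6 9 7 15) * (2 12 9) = (2 12 9 7 15 6) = [0, 1, 12, 3, 4, 5, 2, 15, 8, 7, 10, 11, 9, 13, 14, 6]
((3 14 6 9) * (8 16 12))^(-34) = (3 6)(8 12 16)(9 14)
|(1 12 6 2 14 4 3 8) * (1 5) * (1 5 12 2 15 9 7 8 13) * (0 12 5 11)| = 18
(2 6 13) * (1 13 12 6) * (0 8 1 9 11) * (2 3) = (0 8 1 13 3 2 9 11)(6 12) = [8, 13, 9, 2, 4, 5, 12, 7, 1, 11, 10, 0, 6, 3]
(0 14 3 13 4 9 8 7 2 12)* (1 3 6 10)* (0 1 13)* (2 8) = (0 14 6 10 13 4 9 2 12 1 3)(7 8) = [14, 3, 12, 0, 9, 5, 10, 8, 7, 2, 13, 11, 1, 4, 6]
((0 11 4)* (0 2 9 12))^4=(0 9 4)(2 11 12)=((0 11 4 2 9 12))^4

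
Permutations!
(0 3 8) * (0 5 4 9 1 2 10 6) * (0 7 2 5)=(0 3 8)(1 5 4 9)(2 10 6 7)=[3, 5, 10, 8, 9, 4, 7, 2, 0, 1, 6]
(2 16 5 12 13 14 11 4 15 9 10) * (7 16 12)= (2 12 13 14 11 4 15 9 10)(5 7 16)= [0, 1, 12, 3, 15, 7, 6, 16, 8, 10, 2, 4, 13, 14, 11, 9, 5]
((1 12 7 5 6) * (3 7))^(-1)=(1 6 5 7 3 12)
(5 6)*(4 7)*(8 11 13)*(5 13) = (4 7)(5 6 13 8 11) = [0, 1, 2, 3, 7, 6, 13, 4, 11, 9, 10, 5, 12, 8]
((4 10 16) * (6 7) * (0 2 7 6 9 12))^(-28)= ((0 2 7 9 12)(4 10 16))^(-28)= (0 7 12 2 9)(4 16 10)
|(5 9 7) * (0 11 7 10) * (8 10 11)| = 12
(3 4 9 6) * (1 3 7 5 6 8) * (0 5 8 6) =(0 5)(1 3 4 9 6 7 8) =[5, 3, 2, 4, 9, 0, 7, 8, 1, 6]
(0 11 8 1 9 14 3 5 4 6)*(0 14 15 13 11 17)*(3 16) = [17, 9, 2, 5, 6, 4, 14, 7, 1, 15, 10, 8, 12, 11, 16, 13, 3, 0] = (0 17)(1 9 15 13 11 8)(3 5 4 6 14 16)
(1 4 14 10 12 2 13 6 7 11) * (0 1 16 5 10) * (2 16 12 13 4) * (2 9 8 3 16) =[1, 9, 4, 16, 14, 10, 7, 11, 3, 8, 13, 12, 2, 6, 0, 15, 5] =(0 1 9 8 3 16 5 10 13 6 7 11 12 2 4 14)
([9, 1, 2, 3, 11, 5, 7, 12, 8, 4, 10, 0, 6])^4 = [0, 1, 2, 3, 4, 5, 7, 12, 8, 9, 10, 11, 6]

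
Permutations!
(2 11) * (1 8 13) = (1 8 13)(2 11) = [0, 8, 11, 3, 4, 5, 6, 7, 13, 9, 10, 2, 12, 1]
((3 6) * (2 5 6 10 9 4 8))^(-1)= ((2 5 6 3 10 9 4 8))^(-1)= (2 8 4 9 10 3 6 5)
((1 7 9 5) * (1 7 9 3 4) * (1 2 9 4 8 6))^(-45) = ((1 4 2 9 5 7 3 8 6))^(-45) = (9)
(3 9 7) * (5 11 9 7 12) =(3 7)(5 11 9 12) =[0, 1, 2, 7, 4, 11, 6, 3, 8, 12, 10, 9, 5]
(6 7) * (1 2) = (1 2)(6 7) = [0, 2, 1, 3, 4, 5, 7, 6]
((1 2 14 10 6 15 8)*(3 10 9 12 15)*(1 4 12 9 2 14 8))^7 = (15)(3 10 6)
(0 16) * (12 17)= (0 16)(12 17)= [16, 1, 2, 3, 4, 5, 6, 7, 8, 9, 10, 11, 17, 13, 14, 15, 0, 12]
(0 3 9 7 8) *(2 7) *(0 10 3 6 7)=(0 6 7 8 10 3 9 2)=[6, 1, 0, 9, 4, 5, 7, 8, 10, 2, 3]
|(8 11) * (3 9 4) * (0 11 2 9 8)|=10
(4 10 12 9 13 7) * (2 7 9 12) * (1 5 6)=(1 5 6)(2 7 4 10)(9 13)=[0, 5, 7, 3, 10, 6, 1, 4, 8, 13, 2, 11, 12, 9]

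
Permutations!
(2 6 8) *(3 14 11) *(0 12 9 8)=(0 12 9 8 2 6)(3 14 11)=[12, 1, 6, 14, 4, 5, 0, 7, 2, 8, 10, 3, 9, 13, 11]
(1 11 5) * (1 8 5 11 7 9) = (11)(1 7 9)(5 8) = [0, 7, 2, 3, 4, 8, 6, 9, 5, 1, 10, 11]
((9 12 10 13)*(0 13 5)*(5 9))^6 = ((0 13 5)(9 12 10))^6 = (13)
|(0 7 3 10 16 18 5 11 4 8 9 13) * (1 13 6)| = 14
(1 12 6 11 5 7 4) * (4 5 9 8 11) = (1 12 6 4)(5 7)(8 11 9) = [0, 12, 2, 3, 1, 7, 4, 5, 11, 8, 10, 9, 6]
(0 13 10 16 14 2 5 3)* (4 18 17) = (0 13 10 16 14 2 5 3)(4 18 17) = [13, 1, 5, 0, 18, 3, 6, 7, 8, 9, 16, 11, 12, 10, 2, 15, 14, 4, 17]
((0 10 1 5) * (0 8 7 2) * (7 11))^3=(0 5 7 10 8 2 1 11)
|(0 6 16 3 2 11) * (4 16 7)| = 8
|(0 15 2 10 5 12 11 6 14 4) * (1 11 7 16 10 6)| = |(0 15 2 6 14 4)(1 11)(5 12 7 16 10)| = 30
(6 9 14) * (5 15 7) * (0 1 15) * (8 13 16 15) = (0 1 8 13 16 15 7 5)(6 9 14) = [1, 8, 2, 3, 4, 0, 9, 5, 13, 14, 10, 11, 12, 16, 6, 7, 15]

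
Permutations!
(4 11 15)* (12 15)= (4 11 12 15)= [0, 1, 2, 3, 11, 5, 6, 7, 8, 9, 10, 12, 15, 13, 14, 4]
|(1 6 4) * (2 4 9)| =|(1 6 9 2 4)| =5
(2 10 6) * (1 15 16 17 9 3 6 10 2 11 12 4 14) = (1 15 16 17 9 3 6 11 12 4 14) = [0, 15, 2, 6, 14, 5, 11, 7, 8, 3, 10, 12, 4, 13, 1, 16, 17, 9]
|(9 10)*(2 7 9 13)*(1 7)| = 6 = |(1 7 9 10 13 2)|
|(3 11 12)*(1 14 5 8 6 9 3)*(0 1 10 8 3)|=11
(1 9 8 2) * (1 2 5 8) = (1 9)(5 8) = [0, 9, 2, 3, 4, 8, 6, 7, 5, 1]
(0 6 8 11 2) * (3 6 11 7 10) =[11, 1, 0, 6, 4, 5, 8, 10, 7, 9, 3, 2] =(0 11 2)(3 6 8 7 10)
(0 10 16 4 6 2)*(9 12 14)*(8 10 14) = (0 14 9 12 8 10 16 4 6 2) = [14, 1, 0, 3, 6, 5, 2, 7, 10, 12, 16, 11, 8, 13, 9, 15, 4]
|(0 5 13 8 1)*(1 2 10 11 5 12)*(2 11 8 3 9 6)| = 9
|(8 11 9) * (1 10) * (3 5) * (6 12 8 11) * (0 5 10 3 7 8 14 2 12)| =30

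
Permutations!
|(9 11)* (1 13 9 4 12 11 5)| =12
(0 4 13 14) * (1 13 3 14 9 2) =(0 4 3 14)(1 13 9 2) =[4, 13, 1, 14, 3, 5, 6, 7, 8, 2, 10, 11, 12, 9, 0]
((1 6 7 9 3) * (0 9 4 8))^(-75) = ((0 9 3 1 6 7 4 8))^(-75) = (0 7 3 8 6 9 4 1)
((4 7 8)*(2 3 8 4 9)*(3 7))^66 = ((2 7 4 3 8 9))^66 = (9)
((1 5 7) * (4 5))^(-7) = (1 4 5 7)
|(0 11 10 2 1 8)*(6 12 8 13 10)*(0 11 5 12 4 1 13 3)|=9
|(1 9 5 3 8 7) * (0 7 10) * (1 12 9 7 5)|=20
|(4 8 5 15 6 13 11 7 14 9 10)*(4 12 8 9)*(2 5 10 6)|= 21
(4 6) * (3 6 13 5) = (3 6 4 13 5) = [0, 1, 2, 6, 13, 3, 4, 7, 8, 9, 10, 11, 12, 5]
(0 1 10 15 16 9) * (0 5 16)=(0 1 10 15)(5 16 9)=[1, 10, 2, 3, 4, 16, 6, 7, 8, 5, 15, 11, 12, 13, 14, 0, 9]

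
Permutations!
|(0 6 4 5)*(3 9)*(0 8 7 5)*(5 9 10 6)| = |(0 5 8 7 9 3 10 6 4)| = 9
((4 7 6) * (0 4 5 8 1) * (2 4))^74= ((0 2 4 7 6 5 8 1))^74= (0 4 6 8)(1 2 7 5)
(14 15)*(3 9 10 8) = (3 9 10 8)(14 15) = [0, 1, 2, 9, 4, 5, 6, 7, 3, 10, 8, 11, 12, 13, 15, 14]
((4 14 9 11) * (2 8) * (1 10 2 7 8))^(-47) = ((1 10 2)(4 14 9 11)(7 8))^(-47) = (1 10 2)(4 14 9 11)(7 8)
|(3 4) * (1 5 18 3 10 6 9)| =|(1 5 18 3 4 10 6 9)| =8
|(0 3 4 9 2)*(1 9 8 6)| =|(0 3 4 8 6 1 9 2)| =8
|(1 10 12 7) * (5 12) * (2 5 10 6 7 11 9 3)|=|(1 6 7)(2 5 12 11 9 3)|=6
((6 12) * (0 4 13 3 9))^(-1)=(0 9 3 13 4)(6 12)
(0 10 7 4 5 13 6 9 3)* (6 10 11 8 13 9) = (0 11 8 13 10 7 4 5 9 3) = [11, 1, 2, 0, 5, 9, 6, 4, 13, 3, 7, 8, 12, 10]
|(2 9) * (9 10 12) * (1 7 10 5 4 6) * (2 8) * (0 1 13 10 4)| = 12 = |(0 1 7 4 6 13 10 12 9 8 2 5)|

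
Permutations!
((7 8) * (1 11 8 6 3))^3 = ((1 11 8 7 6 3))^3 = (1 7)(3 8)(6 11)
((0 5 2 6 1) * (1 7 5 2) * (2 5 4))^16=(7)(0 5 1)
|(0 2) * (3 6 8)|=6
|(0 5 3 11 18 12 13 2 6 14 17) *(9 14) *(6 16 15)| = |(0 5 3 11 18 12 13 2 16 15 6 9 14 17)| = 14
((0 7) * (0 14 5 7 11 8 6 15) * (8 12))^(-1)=((0 11 12 8 6 15)(5 7 14))^(-1)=(0 15 6 8 12 11)(5 14 7)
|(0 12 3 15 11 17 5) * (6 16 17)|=|(0 12 3 15 11 6 16 17 5)|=9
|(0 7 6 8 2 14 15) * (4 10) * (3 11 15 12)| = 10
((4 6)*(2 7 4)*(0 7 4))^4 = ((0 7)(2 4 6))^4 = (7)(2 4 6)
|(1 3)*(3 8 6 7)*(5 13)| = 10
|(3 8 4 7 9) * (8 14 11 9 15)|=4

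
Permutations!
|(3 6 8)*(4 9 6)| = 5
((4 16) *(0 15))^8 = ((0 15)(4 16))^8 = (16)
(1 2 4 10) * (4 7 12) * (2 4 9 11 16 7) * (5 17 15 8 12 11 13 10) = [0, 4, 2, 3, 5, 17, 6, 11, 12, 13, 1, 16, 9, 10, 14, 8, 7, 15] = (1 4 5 17 15 8 12 9 13 10)(7 11 16)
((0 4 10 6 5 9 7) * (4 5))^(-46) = ((0 5 9 7)(4 10 6))^(-46) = (0 9)(4 6 10)(5 7)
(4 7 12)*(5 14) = (4 7 12)(5 14) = [0, 1, 2, 3, 7, 14, 6, 12, 8, 9, 10, 11, 4, 13, 5]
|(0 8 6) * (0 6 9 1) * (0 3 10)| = 6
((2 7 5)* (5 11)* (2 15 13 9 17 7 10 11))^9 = (17)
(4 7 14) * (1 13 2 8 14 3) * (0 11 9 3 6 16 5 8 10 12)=(0 11 9 3 1 13 2 10 12)(4 7 6 16 5 8 14)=[11, 13, 10, 1, 7, 8, 16, 6, 14, 3, 12, 9, 0, 2, 4, 15, 5]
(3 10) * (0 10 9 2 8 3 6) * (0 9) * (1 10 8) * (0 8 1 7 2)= (0 1 10 6 9)(2 7)(3 8)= [1, 10, 7, 8, 4, 5, 9, 2, 3, 0, 6]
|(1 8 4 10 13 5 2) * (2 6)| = 8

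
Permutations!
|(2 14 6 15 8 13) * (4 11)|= |(2 14 6 15 8 13)(4 11)|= 6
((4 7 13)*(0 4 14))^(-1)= ((0 4 7 13 14))^(-1)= (0 14 13 7 4)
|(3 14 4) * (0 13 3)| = |(0 13 3 14 4)| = 5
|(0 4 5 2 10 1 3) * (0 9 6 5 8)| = |(0 4 8)(1 3 9 6 5 2 10)| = 21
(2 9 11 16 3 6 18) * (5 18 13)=(2 9 11 16 3 6 13 5 18)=[0, 1, 9, 6, 4, 18, 13, 7, 8, 11, 10, 16, 12, 5, 14, 15, 3, 17, 2]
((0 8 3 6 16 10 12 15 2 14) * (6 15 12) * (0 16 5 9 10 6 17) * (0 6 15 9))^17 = (0 8 3 9 10 17 6 5)(2 14 16 15)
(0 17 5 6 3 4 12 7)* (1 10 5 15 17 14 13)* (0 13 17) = [14, 10, 2, 4, 12, 6, 3, 13, 8, 9, 5, 11, 7, 1, 17, 0, 16, 15] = (0 14 17 15)(1 10 5 6 3 4 12 7 13)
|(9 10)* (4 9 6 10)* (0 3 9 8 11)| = 6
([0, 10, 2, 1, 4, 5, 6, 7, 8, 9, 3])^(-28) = [0, 3, 2, 10, 4, 5, 6, 7, 8, 9, 1]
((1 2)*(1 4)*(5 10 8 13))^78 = (5 8)(10 13)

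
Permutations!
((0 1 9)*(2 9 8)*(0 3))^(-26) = ((0 1 8 2 9 3))^(-26) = (0 9 8)(1 3 2)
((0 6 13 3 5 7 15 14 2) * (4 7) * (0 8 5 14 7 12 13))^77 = ((0 6)(2 8 5 4 12 13 3 14)(7 15))^77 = (0 6)(2 13 5 14 12 8 3 4)(7 15)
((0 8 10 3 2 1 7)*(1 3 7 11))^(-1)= (0 7 10 8)(1 11)(2 3)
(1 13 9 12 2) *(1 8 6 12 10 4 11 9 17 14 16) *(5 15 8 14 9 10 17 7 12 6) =(1 13 7 12 2 14 16)(4 11 10)(5 15 8)(9 17) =[0, 13, 14, 3, 11, 15, 6, 12, 5, 17, 4, 10, 2, 7, 16, 8, 1, 9]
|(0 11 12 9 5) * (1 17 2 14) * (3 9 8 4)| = |(0 11 12 8 4 3 9 5)(1 17 2 14)| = 8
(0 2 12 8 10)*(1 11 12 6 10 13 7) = (0 2 6 10)(1 11 12 8 13 7) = [2, 11, 6, 3, 4, 5, 10, 1, 13, 9, 0, 12, 8, 7]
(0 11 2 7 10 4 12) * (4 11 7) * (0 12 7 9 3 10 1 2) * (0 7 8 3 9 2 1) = (12)(0 2 4 8 3 10 11 7) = [2, 1, 4, 10, 8, 5, 6, 0, 3, 9, 11, 7, 12]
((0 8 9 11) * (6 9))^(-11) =(0 11 9 6 8) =((0 8 6 9 11))^(-11)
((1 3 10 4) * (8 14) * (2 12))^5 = ((1 3 10 4)(2 12)(8 14))^5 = (1 3 10 4)(2 12)(8 14)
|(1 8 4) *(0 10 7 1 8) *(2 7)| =|(0 10 2 7 1)(4 8)| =10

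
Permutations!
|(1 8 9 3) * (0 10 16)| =|(0 10 16)(1 8 9 3)| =12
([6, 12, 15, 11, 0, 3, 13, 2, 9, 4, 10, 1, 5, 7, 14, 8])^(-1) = (0 4 9 8 15 2 7 13 6)(1 11 3 5 12)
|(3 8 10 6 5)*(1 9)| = |(1 9)(3 8 10 6 5)| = 10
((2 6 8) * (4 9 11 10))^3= (4 10 11 9)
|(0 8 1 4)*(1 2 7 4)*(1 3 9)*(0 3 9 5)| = 14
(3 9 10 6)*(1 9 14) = (1 9 10 6 3 14) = [0, 9, 2, 14, 4, 5, 3, 7, 8, 10, 6, 11, 12, 13, 1]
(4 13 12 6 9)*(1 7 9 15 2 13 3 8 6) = (1 7 9 4 3 8 6 15 2 13 12) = [0, 7, 13, 8, 3, 5, 15, 9, 6, 4, 10, 11, 1, 12, 14, 2]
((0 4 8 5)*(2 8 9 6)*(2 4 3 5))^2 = (0 5 3)(4 6 9)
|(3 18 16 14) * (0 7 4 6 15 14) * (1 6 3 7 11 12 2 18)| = |(0 11 12 2 18 16)(1 6 15 14 7 4 3)| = 42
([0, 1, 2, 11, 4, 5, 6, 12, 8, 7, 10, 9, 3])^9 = (3 12 7 9 11)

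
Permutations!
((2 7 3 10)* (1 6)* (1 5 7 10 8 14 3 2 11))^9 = ((1 6 5 7 2 10 11)(3 8 14))^9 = (14)(1 5 2 11 6 7 10)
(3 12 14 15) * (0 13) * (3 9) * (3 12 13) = (0 3 13)(9 12 14 15) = [3, 1, 2, 13, 4, 5, 6, 7, 8, 12, 10, 11, 14, 0, 15, 9]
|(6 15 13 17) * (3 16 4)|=|(3 16 4)(6 15 13 17)|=12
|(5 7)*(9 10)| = |(5 7)(9 10)| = 2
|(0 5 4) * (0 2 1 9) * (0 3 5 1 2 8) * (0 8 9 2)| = |(0 1 2)(3 5 4 9)| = 12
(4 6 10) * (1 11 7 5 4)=(1 11 7 5 4 6 10)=[0, 11, 2, 3, 6, 4, 10, 5, 8, 9, 1, 7]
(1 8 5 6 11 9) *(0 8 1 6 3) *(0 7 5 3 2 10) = [8, 1, 10, 7, 4, 2, 11, 5, 3, 6, 0, 9] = (0 8 3 7 5 2 10)(6 11 9)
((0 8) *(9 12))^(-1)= (0 8)(9 12)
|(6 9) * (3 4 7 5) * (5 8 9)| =7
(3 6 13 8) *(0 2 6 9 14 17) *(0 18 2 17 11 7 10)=(0 17 18 2 6 13 8 3 9 14 11 7 10)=[17, 1, 6, 9, 4, 5, 13, 10, 3, 14, 0, 7, 12, 8, 11, 15, 16, 18, 2]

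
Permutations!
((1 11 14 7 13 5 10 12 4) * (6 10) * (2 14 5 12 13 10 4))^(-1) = ((1 11 5 6 4)(2 14 7 10 13 12))^(-1) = (1 4 6 5 11)(2 12 13 10 7 14)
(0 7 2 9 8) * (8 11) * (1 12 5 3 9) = (0 7 2 1 12 5 3 9 11 8) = [7, 12, 1, 9, 4, 3, 6, 2, 0, 11, 10, 8, 5]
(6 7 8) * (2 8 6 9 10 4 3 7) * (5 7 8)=(2 5 7 6)(3 8 9 10 4)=[0, 1, 5, 8, 3, 7, 2, 6, 9, 10, 4]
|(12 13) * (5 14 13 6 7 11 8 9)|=|(5 14 13 12 6 7 11 8 9)|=9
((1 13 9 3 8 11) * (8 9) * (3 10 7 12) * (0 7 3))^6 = ((0 7 12)(1 13 8 11)(3 9 10))^6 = (1 8)(11 13)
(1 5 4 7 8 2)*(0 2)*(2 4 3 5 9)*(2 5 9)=(0 4 7 8)(1 2)(3 9 5)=[4, 2, 1, 9, 7, 3, 6, 8, 0, 5]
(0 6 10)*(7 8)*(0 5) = (0 6 10 5)(7 8) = [6, 1, 2, 3, 4, 0, 10, 8, 7, 9, 5]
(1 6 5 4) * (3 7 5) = (1 6 3 7 5 4) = [0, 6, 2, 7, 1, 4, 3, 5]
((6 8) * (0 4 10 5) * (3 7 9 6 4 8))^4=(0 5 10 4 8)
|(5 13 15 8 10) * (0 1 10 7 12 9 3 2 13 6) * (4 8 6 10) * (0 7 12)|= 12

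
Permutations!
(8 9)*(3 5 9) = (3 5 9 8) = [0, 1, 2, 5, 4, 9, 6, 7, 3, 8]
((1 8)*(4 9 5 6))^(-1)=(1 8)(4 6 5 9)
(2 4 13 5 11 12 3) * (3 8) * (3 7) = (2 4 13 5 11 12 8 7 3) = [0, 1, 4, 2, 13, 11, 6, 3, 7, 9, 10, 12, 8, 5]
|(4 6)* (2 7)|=|(2 7)(4 6)|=2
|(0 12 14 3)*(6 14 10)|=|(0 12 10 6 14 3)|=6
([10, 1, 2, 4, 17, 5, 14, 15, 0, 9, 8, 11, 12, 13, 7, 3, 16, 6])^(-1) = (0 8 10)(3 15 7 14 6 17 4)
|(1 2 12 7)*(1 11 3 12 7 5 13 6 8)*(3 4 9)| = |(1 2 7 11 4 9 3 12 5 13 6 8)| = 12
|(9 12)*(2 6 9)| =4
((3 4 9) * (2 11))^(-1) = ((2 11)(3 4 9))^(-1) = (2 11)(3 9 4)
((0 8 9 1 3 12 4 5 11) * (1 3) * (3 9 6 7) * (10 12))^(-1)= (0 11 5 4 12 10 3 7 6 8)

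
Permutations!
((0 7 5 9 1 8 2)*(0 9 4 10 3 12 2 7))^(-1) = ((1 8 7 5 4 10 3 12 2 9))^(-1) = (1 9 2 12 3 10 4 5 7 8)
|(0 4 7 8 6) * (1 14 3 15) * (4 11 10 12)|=8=|(0 11 10 12 4 7 8 6)(1 14 3 15)|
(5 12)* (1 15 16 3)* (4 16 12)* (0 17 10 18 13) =(0 17 10 18 13)(1 15 12 5 4 16 3) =[17, 15, 2, 1, 16, 4, 6, 7, 8, 9, 18, 11, 5, 0, 14, 12, 3, 10, 13]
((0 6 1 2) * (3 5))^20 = ((0 6 1 2)(3 5))^20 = (6)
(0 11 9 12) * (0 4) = (0 11 9 12 4) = [11, 1, 2, 3, 0, 5, 6, 7, 8, 12, 10, 9, 4]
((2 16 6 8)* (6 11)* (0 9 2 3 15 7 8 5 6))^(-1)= (0 11 16 2 9)(3 8 7 15)(5 6)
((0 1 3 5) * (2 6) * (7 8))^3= ((0 1 3 5)(2 6)(7 8))^3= (0 5 3 1)(2 6)(7 8)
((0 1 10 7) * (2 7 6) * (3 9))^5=(0 7 2 6 10 1)(3 9)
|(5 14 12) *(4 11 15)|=|(4 11 15)(5 14 12)|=3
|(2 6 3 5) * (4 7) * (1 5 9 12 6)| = 12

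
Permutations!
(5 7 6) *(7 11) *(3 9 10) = (3 9 10)(5 11 7 6) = [0, 1, 2, 9, 4, 11, 5, 6, 8, 10, 3, 7]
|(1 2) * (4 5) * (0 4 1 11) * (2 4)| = |(0 2 11)(1 4 5)| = 3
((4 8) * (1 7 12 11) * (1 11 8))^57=((1 7 12 8 4))^57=(1 12 4 7 8)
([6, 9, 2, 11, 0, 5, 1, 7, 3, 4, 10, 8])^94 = [4, 6, 2, 11, 9, 5, 0, 7, 3, 1, 10, 8]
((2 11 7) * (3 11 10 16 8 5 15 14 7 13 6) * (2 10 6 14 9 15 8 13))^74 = (2 3)(6 11)(7 14 13 16 10)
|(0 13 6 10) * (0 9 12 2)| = |(0 13 6 10 9 12 2)| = 7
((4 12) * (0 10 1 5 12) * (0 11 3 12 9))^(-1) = ((0 10 1 5 9)(3 12 4 11))^(-1) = (0 9 5 1 10)(3 11 4 12)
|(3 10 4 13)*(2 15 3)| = |(2 15 3 10 4 13)| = 6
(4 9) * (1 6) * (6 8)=(1 8 6)(4 9)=[0, 8, 2, 3, 9, 5, 1, 7, 6, 4]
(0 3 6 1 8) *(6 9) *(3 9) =(0 9 6 1 8) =[9, 8, 2, 3, 4, 5, 1, 7, 0, 6]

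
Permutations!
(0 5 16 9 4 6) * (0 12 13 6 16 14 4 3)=(0 5 14 4 16 9 3)(6 12 13)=[5, 1, 2, 0, 16, 14, 12, 7, 8, 3, 10, 11, 13, 6, 4, 15, 9]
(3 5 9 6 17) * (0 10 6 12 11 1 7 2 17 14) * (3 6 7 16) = (0 10 7 2 17 6 14)(1 16 3 5 9 12 11) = [10, 16, 17, 5, 4, 9, 14, 2, 8, 12, 7, 1, 11, 13, 0, 15, 3, 6]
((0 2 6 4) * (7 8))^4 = ((0 2 6 4)(7 8))^4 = (8)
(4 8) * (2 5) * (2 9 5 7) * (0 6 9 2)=(0 6 9 5 2 7)(4 8)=[6, 1, 7, 3, 8, 2, 9, 0, 4, 5]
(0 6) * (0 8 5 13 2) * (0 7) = (0 6 8 5 13 2 7) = [6, 1, 7, 3, 4, 13, 8, 0, 5, 9, 10, 11, 12, 2]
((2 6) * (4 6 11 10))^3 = (2 4 11 6 10)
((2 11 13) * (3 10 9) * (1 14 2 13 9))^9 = ((1 14 2 11 9 3 10))^9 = (1 2 9 10 14 11 3)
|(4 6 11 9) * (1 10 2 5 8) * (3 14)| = 20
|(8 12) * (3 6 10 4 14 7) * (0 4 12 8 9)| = 9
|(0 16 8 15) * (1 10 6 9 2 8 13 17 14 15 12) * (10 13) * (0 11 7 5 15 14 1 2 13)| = 24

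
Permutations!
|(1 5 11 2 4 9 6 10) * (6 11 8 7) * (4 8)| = 10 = |(1 5 4 9 11 2 8 7 6 10)|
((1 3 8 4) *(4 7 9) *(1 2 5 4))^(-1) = (1 9 7 8 3)(2 4 5)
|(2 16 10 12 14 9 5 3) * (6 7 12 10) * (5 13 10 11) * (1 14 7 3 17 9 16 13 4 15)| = 14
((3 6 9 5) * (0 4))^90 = ((0 4)(3 6 9 5))^90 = (3 9)(5 6)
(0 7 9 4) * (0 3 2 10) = (0 7 9 4 3 2 10) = [7, 1, 10, 2, 3, 5, 6, 9, 8, 4, 0]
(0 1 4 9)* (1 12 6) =(0 12 6 1 4 9) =[12, 4, 2, 3, 9, 5, 1, 7, 8, 0, 10, 11, 6]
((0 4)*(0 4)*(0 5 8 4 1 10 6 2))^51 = (0 4 6 5 1 2 8 10)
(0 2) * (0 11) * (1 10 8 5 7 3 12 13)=(0 2 11)(1 10 8 5 7 3 12 13)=[2, 10, 11, 12, 4, 7, 6, 3, 5, 9, 8, 0, 13, 1]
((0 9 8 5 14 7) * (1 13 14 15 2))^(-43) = ((0 9 8 5 15 2 1 13 14 7))^(-43) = (0 13 15 9 14 2 8 7 1 5)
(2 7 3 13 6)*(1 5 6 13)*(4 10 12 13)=[0, 5, 7, 1, 10, 6, 2, 3, 8, 9, 12, 11, 13, 4]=(1 5 6 2 7 3)(4 10 12 13)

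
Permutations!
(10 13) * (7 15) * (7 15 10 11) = (15)(7 10 13 11) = [0, 1, 2, 3, 4, 5, 6, 10, 8, 9, 13, 7, 12, 11, 14, 15]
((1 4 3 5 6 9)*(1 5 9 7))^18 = (1 5 4 6 3 7 9)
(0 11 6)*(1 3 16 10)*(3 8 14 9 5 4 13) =(0 11 6)(1 8 14 9 5 4 13 3 16 10) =[11, 8, 2, 16, 13, 4, 0, 7, 14, 5, 1, 6, 12, 3, 9, 15, 10]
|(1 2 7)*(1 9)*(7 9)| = |(1 2 9)| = 3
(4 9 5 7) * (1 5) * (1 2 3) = (1 5 7 4 9 2 3) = [0, 5, 3, 1, 9, 7, 6, 4, 8, 2]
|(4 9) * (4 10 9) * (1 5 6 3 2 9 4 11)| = |(1 5 6 3 2 9 10 4 11)| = 9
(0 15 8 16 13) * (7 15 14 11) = (0 14 11 7 15 8 16 13) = [14, 1, 2, 3, 4, 5, 6, 15, 16, 9, 10, 7, 12, 0, 11, 8, 13]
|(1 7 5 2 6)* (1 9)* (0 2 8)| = |(0 2 6 9 1 7 5 8)| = 8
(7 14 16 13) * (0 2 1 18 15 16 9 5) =(0 2 1 18 15 16 13 7 14 9 5) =[2, 18, 1, 3, 4, 0, 6, 14, 8, 5, 10, 11, 12, 7, 9, 16, 13, 17, 15]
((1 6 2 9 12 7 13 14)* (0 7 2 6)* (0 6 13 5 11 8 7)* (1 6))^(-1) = ((2 9 12)(5 11 8 7)(6 13 14))^(-1) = (2 12 9)(5 7 8 11)(6 14 13)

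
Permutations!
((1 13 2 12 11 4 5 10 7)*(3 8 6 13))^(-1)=((1 3 8 6 13 2 12 11 4 5 10 7))^(-1)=(1 7 10 5 4 11 12 2 13 6 8 3)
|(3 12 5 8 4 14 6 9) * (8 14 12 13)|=9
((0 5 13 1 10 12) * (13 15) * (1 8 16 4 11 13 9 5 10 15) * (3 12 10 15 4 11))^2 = ((0 15 9 5 1 4 3 12)(8 16 11 13))^2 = (0 9 1 3)(4 12 15 5)(8 11)(13 16)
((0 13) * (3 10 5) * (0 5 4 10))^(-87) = ((0 13 5 3)(4 10))^(-87) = (0 13 5 3)(4 10)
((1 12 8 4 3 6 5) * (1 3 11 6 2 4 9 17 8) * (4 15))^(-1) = ((1 12)(2 15 4 11 6 5 3)(8 9 17))^(-1) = (1 12)(2 3 5 6 11 4 15)(8 17 9)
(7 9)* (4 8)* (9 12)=(4 8)(7 12 9)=[0, 1, 2, 3, 8, 5, 6, 12, 4, 7, 10, 11, 9]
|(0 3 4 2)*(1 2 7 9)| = 7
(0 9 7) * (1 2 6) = (0 9 7)(1 2 6) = [9, 2, 6, 3, 4, 5, 1, 0, 8, 7]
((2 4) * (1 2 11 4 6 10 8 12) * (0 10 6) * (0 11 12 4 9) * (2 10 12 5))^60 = (12)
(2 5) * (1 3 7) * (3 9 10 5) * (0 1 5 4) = (0 1 9 10 4)(2 3 7 5) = [1, 9, 3, 7, 0, 2, 6, 5, 8, 10, 4]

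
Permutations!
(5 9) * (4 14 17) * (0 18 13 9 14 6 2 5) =(0 18 13 9)(2 5 14 17 4 6) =[18, 1, 5, 3, 6, 14, 2, 7, 8, 0, 10, 11, 12, 9, 17, 15, 16, 4, 13]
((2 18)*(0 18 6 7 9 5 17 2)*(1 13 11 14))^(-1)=((0 18)(1 13 11 14)(2 6 7 9 5 17))^(-1)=(0 18)(1 14 11 13)(2 17 5 9 7 6)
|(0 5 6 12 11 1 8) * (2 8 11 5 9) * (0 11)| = |(0 9 2 8 11 1)(5 6 12)| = 6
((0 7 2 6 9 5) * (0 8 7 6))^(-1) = (0 2 7 8 5 9 6)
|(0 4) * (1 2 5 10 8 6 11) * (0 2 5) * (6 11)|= 15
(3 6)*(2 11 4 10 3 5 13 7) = (2 11 4 10 3 6 5 13 7) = [0, 1, 11, 6, 10, 13, 5, 2, 8, 9, 3, 4, 12, 7]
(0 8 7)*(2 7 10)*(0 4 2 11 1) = (0 8 10 11 1)(2 7 4) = [8, 0, 7, 3, 2, 5, 6, 4, 10, 9, 11, 1]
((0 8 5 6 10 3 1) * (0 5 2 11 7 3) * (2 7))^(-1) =((0 8 7 3 1 5 6 10)(2 11))^(-1) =(0 10 6 5 1 3 7 8)(2 11)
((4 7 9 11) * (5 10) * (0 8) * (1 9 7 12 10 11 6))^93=(0 8)(4 5 12 11 10)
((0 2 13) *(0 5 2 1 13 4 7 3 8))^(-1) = ((0 1 13 5 2 4 7 3 8))^(-1) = (0 8 3 7 4 2 5 13 1)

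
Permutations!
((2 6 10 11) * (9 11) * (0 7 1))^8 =((0 7 1)(2 6 10 9 11))^8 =(0 1 7)(2 9 6 11 10)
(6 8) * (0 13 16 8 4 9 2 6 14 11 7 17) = (0 13 16 8 14 11 7 17)(2 6 4 9) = [13, 1, 6, 3, 9, 5, 4, 17, 14, 2, 10, 7, 12, 16, 11, 15, 8, 0]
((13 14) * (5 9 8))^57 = ((5 9 8)(13 14))^57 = (13 14)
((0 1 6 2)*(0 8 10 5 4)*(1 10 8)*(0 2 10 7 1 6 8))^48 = ((0 7 1 8)(2 6 10 5 4))^48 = (2 5 6 4 10)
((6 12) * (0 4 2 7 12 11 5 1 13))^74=(0 12 1 2 11)(4 6 13 7 5)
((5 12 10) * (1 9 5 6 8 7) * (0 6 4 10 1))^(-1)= (0 7 8 6)(1 12 5 9)(4 10)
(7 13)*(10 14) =(7 13)(10 14) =[0, 1, 2, 3, 4, 5, 6, 13, 8, 9, 14, 11, 12, 7, 10]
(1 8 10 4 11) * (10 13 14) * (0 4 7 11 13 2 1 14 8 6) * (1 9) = (0 4 13 8 2 9 1 6)(7 11 14 10) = [4, 6, 9, 3, 13, 5, 0, 11, 2, 1, 7, 14, 12, 8, 10]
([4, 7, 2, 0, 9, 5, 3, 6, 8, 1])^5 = [6, 4, 2, 7, 3, 5, 1, 9, 8, 0]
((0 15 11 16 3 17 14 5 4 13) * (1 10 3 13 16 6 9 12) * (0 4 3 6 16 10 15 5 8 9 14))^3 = (0 17 3 5)(1 16 10 8)(4 14 12 11)(6 9 15 13) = ((0 5 3 17)(1 15 11 16 13 4 10 6 14 8 9 12))^3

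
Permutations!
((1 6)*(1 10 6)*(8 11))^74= (11)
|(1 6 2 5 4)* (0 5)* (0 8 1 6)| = 7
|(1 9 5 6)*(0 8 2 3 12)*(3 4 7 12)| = |(0 8 2 4 7 12)(1 9 5 6)| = 12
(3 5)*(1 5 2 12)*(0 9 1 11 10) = [9, 5, 12, 2, 4, 3, 6, 7, 8, 1, 0, 10, 11] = (0 9 1 5 3 2 12 11 10)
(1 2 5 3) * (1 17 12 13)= (1 2 5 3 17 12 13)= [0, 2, 5, 17, 4, 3, 6, 7, 8, 9, 10, 11, 13, 1, 14, 15, 16, 12]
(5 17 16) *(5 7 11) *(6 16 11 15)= (5 17 11)(6 16 7 15)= [0, 1, 2, 3, 4, 17, 16, 15, 8, 9, 10, 5, 12, 13, 14, 6, 7, 11]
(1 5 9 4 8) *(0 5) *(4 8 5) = (0 4 5 9 8 1) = [4, 0, 2, 3, 5, 9, 6, 7, 1, 8]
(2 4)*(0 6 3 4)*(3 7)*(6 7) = (0 7 3 4 2) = [7, 1, 0, 4, 2, 5, 6, 3]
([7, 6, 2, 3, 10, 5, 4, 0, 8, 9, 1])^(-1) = [7, 10, 2, 3, 6, 5, 1, 0, 8, 9, 4]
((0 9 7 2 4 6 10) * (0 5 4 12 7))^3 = (12)(0 9)(4 5 10 6)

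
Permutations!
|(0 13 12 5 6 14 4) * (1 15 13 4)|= |(0 4)(1 15 13 12 5 6 14)|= 14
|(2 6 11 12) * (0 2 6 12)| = 5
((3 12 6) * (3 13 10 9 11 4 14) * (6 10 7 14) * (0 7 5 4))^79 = (0 11 9 10 12 3 14 7)(4 5 13 6)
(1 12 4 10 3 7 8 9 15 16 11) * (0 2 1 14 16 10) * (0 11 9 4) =(0 2 1 12)(3 7 8 4 11 14 16 9 15 10) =[2, 12, 1, 7, 11, 5, 6, 8, 4, 15, 3, 14, 0, 13, 16, 10, 9]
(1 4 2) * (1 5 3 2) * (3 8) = (1 4)(2 5 8 3) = [0, 4, 5, 2, 1, 8, 6, 7, 3]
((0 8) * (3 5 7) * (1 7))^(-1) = ((0 8)(1 7 3 5))^(-1) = (0 8)(1 5 3 7)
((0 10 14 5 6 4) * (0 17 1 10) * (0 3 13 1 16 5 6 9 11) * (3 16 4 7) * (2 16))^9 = (0 5)(1 14 7 13 10 6 3)(2 9)(4 17)(11 16) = ((0 2 16 5 9 11)(1 10 14 6 7 3 13)(4 17))^9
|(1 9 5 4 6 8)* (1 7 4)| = |(1 9 5)(4 6 8 7)| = 12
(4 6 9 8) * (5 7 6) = (4 5 7 6 9 8) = [0, 1, 2, 3, 5, 7, 9, 6, 4, 8]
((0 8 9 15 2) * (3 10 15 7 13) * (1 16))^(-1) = (0 2 15 10 3 13 7 9 8)(1 16)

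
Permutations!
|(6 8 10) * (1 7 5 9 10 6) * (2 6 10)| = 8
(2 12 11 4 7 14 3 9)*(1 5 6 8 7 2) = (1 5 6 8 7 14 3 9)(2 12 11 4) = [0, 5, 12, 9, 2, 6, 8, 14, 7, 1, 10, 4, 11, 13, 3]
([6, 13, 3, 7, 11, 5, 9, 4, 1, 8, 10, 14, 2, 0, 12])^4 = (0 1 9)(2 11 3 14 7 12 4)(6 13 8)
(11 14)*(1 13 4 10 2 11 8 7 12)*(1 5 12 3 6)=(1 13 4 10 2 11 14 8 7 3 6)(5 12)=[0, 13, 11, 6, 10, 12, 1, 3, 7, 9, 2, 14, 5, 4, 8]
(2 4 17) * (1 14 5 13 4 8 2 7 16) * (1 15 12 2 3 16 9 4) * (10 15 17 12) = (1 14 5 13)(2 8 3 16 17 7 9 4 12)(10 15) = [0, 14, 8, 16, 12, 13, 6, 9, 3, 4, 15, 11, 2, 1, 5, 10, 17, 7]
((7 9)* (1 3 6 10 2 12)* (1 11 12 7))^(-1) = ((1 3 6 10 2 7 9)(11 12))^(-1) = (1 9 7 2 10 6 3)(11 12)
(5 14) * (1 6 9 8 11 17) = (1 6 9 8 11 17)(5 14) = [0, 6, 2, 3, 4, 14, 9, 7, 11, 8, 10, 17, 12, 13, 5, 15, 16, 1]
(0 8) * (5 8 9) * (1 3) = (0 9 5 8)(1 3) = [9, 3, 2, 1, 4, 8, 6, 7, 0, 5]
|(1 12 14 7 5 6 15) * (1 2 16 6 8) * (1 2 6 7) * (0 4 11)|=|(0 4 11)(1 12 14)(2 16 7 5 8)(6 15)|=30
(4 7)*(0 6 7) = (0 6 7 4) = [6, 1, 2, 3, 0, 5, 7, 4]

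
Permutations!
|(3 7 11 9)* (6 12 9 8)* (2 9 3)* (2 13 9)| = |(3 7 11 8 6 12)(9 13)| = 6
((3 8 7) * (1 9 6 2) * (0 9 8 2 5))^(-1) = ((0 9 6 5)(1 8 7 3 2))^(-1) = (0 5 6 9)(1 2 3 7 8)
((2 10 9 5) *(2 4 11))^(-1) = ((2 10 9 5 4 11))^(-1) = (2 11 4 5 9 10)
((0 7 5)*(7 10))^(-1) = (0 5 7 10)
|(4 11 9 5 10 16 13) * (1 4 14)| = 9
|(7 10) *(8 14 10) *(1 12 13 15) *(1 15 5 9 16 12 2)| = |(1 2)(5 9 16 12 13)(7 8 14 10)| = 20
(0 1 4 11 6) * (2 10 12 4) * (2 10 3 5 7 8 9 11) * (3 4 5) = (0 1 10 12 5 7 8 9 11 6)(2 4) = [1, 10, 4, 3, 2, 7, 0, 8, 9, 11, 12, 6, 5]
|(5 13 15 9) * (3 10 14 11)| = 4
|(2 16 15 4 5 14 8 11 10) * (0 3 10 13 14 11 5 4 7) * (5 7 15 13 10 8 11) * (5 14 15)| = 8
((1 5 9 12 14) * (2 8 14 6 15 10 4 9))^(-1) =((1 5 2 8 14)(4 9 12 6 15 10))^(-1) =(1 14 8 2 5)(4 10 15 6 12 9)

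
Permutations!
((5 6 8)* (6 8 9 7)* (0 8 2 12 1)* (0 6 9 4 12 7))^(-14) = (0 7 5)(1 4)(2 8 9)(6 12)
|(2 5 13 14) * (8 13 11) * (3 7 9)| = |(2 5 11 8 13 14)(3 7 9)| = 6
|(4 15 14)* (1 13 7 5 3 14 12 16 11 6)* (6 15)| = |(1 13 7 5 3 14 4 6)(11 15 12 16)| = 8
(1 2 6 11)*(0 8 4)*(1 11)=[8, 2, 6, 3, 0, 5, 1, 7, 4, 9, 10, 11]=(11)(0 8 4)(1 2 6)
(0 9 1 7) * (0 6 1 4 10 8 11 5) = (0 9 4 10 8 11 5)(1 7 6) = [9, 7, 2, 3, 10, 0, 1, 6, 11, 4, 8, 5]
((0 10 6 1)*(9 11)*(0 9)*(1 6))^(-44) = (0 10 1 9 11)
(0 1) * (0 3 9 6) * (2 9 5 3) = (0 1 2 9 6)(3 5) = [1, 2, 9, 5, 4, 3, 0, 7, 8, 6]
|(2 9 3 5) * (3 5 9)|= 4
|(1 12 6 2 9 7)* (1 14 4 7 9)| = |(1 12 6 2)(4 7 14)| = 12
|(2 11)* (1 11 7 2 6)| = 6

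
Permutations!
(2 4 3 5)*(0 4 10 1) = (0 4 3 5 2 10 1) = [4, 0, 10, 5, 3, 2, 6, 7, 8, 9, 1]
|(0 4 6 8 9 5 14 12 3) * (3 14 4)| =10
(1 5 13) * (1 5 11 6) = (1 11 6)(5 13) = [0, 11, 2, 3, 4, 13, 1, 7, 8, 9, 10, 6, 12, 5]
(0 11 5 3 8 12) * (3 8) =(0 11 5 8 12) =[11, 1, 2, 3, 4, 8, 6, 7, 12, 9, 10, 5, 0]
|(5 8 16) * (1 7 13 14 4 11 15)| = |(1 7 13 14 4 11 15)(5 8 16)| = 21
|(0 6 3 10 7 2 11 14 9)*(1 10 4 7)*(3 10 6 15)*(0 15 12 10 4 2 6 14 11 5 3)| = 21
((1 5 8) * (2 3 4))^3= (8)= ((1 5 8)(2 3 4))^3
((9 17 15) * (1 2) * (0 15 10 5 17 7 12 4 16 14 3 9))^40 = (3 16 12 9 14 4 7)(5 17 10)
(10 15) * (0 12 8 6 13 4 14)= (0 12 8 6 13 4 14)(10 15)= [12, 1, 2, 3, 14, 5, 13, 7, 6, 9, 15, 11, 8, 4, 0, 10]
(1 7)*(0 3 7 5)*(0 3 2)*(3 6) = (0 2)(1 5 6 3 7) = [2, 5, 0, 7, 4, 6, 3, 1]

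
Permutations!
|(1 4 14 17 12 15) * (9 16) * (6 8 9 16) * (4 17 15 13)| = 21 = |(1 17 12 13 4 14 15)(6 8 9)|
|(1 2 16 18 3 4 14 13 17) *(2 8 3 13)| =10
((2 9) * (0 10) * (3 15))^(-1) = (0 10)(2 9)(3 15)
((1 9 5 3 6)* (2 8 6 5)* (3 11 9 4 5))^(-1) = (1 6 8 2 9 11 5 4)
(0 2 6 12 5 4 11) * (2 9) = [9, 1, 6, 3, 11, 4, 12, 7, 8, 2, 10, 0, 5] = (0 9 2 6 12 5 4 11)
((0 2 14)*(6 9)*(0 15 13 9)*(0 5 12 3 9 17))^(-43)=(0 17 13 15 14 2)(3 6 12 9 5)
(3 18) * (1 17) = (1 17)(3 18) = [0, 17, 2, 18, 4, 5, 6, 7, 8, 9, 10, 11, 12, 13, 14, 15, 16, 1, 3]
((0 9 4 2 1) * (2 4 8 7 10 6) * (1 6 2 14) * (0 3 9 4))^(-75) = ((0 4)(1 3 9 8 7 10 2 6 14))^(-75) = (0 4)(1 2 8)(3 6 7)(9 14 10)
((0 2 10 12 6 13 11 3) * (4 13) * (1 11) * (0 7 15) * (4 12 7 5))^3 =(0 7 2 15 10)(1 5)(3 13)(4 11)(6 12)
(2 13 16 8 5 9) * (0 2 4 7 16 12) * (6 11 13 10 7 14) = (0 2 10 7 16 8 5 9 4 14 6 11 13 12) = [2, 1, 10, 3, 14, 9, 11, 16, 5, 4, 7, 13, 0, 12, 6, 15, 8]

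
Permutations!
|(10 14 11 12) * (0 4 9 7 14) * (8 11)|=9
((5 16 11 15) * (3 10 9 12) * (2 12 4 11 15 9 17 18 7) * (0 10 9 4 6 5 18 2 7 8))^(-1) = (0 8 18 15 16 5 6 9 3 12 2 17 10)(4 11)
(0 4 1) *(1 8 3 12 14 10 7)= (0 4 8 3 12 14 10 7 1)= [4, 0, 2, 12, 8, 5, 6, 1, 3, 9, 7, 11, 14, 13, 10]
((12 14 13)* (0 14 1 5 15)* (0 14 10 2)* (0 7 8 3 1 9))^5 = (0 3 13 2 5 9 8 14 10 1 12 7 15) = ((0 10 2 7 8 3 1 5 15 14 13 12 9))^5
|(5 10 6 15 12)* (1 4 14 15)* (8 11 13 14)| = |(1 4 8 11 13 14 15 12 5 10 6)| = 11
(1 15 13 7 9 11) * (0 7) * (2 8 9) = (0 7 2 8 9 11 1 15 13) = [7, 15, 8, 3, 4, 5, 6, 2, 9, 11, 10, 1, 12, 0, 14, 13]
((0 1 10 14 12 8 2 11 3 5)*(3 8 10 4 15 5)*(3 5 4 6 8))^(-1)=(0 5 3 11 2 8 6 1)(4 15)(10 12 14)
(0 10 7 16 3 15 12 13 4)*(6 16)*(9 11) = (0 10 7 6 16 3 15 12 13 4)(9 11) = [10, 1, 2, 15, 0, 5, 16, 6, 8, 11, 7, 9, 13, 4, 14, 12, 3]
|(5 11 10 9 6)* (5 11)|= |(6 11 10 9)|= 4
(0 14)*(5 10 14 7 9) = (0 7 9 5 10 14) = [7, 1, 2, 3, 4, 10, 6, 9, 8, 5, 14, 11, 12, 13, 0]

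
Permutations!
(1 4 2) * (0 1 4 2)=(0 1 2 4)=[1, 2, 4, 3, 0]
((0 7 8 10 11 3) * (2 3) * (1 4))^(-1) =(0 3 2 11 10 8 7)(1 4)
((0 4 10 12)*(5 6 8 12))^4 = ((0 4 10 5 6 8 12))^4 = (0 6 4 8 10 12 5)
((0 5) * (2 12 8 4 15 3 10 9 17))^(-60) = (2 4 10)(3 17 8)(9 12 15)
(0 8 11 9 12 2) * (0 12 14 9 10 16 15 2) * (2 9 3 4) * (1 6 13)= (0 8 11 10 16 15 9 14 3 4 2 12)(1 6 13)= [8, 6, 12, 4, 2, 5, 13, 7, 11, 14, 16, 10, 0, 1, 3, 9, 15]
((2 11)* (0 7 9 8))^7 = (0 8 9 7)(2 11)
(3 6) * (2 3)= [0, 1, 3, 6, 4, 5, 2]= (2 3 6)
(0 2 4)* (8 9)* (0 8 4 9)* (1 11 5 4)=(0 2 9 1 11 5 4 8)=[2, 11, 9, 3, 8, 4, 6, 7, 0, 1, 10, 5]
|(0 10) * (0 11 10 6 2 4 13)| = 10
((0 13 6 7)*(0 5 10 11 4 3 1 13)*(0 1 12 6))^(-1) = ((0 1 13)(3 12 6 7 5 10 11 4))^(-1) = (0 13 1)(3 4 11 10 5 7 6 12)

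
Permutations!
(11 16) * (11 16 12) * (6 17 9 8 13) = (6 17 9 8 13)(11 12) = [0, 1, 2, 3, 4, 5, 17, 7, 13, 8, 10, 12, 11, 6, 14, 15, 16, 9]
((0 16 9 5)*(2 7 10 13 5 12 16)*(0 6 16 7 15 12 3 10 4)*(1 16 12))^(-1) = (0 4 7 12 6 5 13 10 3 9 16 1 15 2) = ((0 2 15 1 16 9 3 10 13 5 6 12 7 4))^(-1)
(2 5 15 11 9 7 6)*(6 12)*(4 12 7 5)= [0, 1, 4, 3, 12, 15, 2, 7, 8, 5, 10, 9, 6, 13, 14, 11]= (2 4 12 6)(5 15 11 9)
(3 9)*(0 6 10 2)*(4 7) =(0 6 10 2)(3 9)(4 7) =[6, 1, 0, 9, 7, 5, 10, 4, 8, 3, 2]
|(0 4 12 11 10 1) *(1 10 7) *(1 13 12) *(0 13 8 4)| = |(1 13 12 11 7 8 4)| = 7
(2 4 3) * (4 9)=[0, 1, 9, 2, 3, 5, 6, 7, 8, 4]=(2 9 4 3)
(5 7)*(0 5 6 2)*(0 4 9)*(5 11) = (0 11 5 7 6 2 4 9) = [11, 1, 4, 3, 9, 7, 2, 6, 8, 0, 10, 5]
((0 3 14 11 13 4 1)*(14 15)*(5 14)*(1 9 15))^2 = (0 1 3)(4 15 14 13 9 5 11)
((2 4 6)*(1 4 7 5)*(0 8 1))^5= ((0 8 1 4 6 2 7 5))^5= (0 2 1 5 6 8 7 4)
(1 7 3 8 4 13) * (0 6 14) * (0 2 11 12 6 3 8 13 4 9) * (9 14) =[3, 7, 11, 13, 4, 5, 9, 8, 14, 0, 10, 12, 6, 1, 2] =(0 3 13 1 7 8 14 2 11 12 6 9)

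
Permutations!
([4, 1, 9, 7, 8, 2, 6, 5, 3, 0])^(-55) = [4, 1, 9, 7, 8, 2, 6, 5, 3, 0]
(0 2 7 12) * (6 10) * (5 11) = (0 2 7 12)(5 11)(6 10) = [2, 1, 7, 3, 4, 11, 10, 12, 8, 9, 6, 5, 0]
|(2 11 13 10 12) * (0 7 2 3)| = 8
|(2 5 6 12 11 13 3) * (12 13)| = 10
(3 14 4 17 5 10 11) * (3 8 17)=(3 14 4)(5 10 11 8 17)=[0, 1, 2, 14, 3, 10, 6, 7, 17, 9, 11, 8, 12, 13, 4, 15, 16, 5]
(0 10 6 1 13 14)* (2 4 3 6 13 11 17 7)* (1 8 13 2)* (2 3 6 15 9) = (0 10 3 15 9 2 4 6 8 13 14)(1 11 17 7) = [10, 11, 4, 15, 6, 5, 8, 1, 13, 2, 3, 17, 12, 14, 0, 9, 16, 7]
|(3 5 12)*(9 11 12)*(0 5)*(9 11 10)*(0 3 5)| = 6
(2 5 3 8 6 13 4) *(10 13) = (2 5 3 8 6 10 13 4) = [0, 1, 5, 8, 2, 3, 10, 7, 6, 9, 13, 11, 12, 4]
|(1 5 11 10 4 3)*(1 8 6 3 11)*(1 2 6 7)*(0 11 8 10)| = 18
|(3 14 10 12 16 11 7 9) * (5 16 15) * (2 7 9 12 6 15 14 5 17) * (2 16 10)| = |(2 7 12 14)(3 5 10 6 15 17 16 11 9)| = 36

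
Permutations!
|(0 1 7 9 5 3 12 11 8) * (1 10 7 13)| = |(0 10 7 9 5 3 12 11 8)(1 13)| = 18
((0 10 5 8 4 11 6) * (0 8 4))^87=(0 4 8 5 6 10 11)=((0 10 5 4 11 6 8))^87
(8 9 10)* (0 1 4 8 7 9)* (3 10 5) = [1, 4, 2, 10, 8, 3, 6, 9, 0, 5, 7] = (0 1 4 8)(3 10 7 9 5)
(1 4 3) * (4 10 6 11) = (1 10 6 11 4 3) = [0, 10, 2, 1, 3, 5, 11, 7, 8, 9, 6, 4]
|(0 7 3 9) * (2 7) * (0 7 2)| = 3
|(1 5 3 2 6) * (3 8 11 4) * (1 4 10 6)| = 9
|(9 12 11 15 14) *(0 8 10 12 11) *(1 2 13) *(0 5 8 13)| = 4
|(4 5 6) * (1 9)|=6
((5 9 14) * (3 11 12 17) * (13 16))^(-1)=((3 11 12 17)(5 9 14)(13 16))^(-1)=(3 17 12 11)(5 14 9)(13 16)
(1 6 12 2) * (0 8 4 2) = (0 8 4 2 1 6 12) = [8, 6, 1, 3, 2, 5, 12, 7, 4, 9, 10, 11, 0]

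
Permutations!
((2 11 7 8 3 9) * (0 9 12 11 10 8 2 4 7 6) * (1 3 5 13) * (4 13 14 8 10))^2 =((0 9 13 1 3 12 11 6)(2 4 7)(5 14 8))^2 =(0 13 3 11)(1 12 6 9)(2 7 4)(5 8 14)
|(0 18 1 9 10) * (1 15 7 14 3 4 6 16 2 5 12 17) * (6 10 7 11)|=17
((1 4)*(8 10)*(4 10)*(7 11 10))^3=(1 10)(4 11)(7 8)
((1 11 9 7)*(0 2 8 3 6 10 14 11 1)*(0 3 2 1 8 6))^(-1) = ((0 1 8 2 6 10 14 11 9 7 3))^(-1) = (0 3 7 9 11 14 10 6 2 8 1)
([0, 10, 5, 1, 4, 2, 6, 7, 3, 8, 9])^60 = [0, 1, 2, 3, 4, 5, 6, 7, 8, 9, 10]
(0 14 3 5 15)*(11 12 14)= (0 11 12 14 3 5 15)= [11, 1, 2, 5, 4, 15, 6, 7, 8, 9, 10, 12, 14, 13, 3, 0]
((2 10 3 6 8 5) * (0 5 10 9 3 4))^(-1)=((0 5 2 9 3 6 8 10 4))^(-1)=(0 4 10 8 6 3 9 2 5)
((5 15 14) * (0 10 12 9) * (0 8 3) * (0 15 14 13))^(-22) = ((0 10 12 9 8 3 15 13)(5 14))^(-22) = (0 12 8 15)(3 13 10 9)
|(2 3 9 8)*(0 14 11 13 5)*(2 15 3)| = |(0 14 11 13 5)(3 9 8 15)| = 20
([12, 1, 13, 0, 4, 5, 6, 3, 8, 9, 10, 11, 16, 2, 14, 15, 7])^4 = [3, 1, 2, 7, 4, 5, 6, 16, 8, 9, 10, 11, 0, 13, 14, 15, 12]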